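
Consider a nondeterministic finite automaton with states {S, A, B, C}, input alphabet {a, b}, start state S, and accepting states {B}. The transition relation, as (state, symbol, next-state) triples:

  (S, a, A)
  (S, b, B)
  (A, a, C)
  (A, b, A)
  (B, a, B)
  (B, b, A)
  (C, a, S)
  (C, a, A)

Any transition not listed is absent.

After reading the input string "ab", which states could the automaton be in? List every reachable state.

{A}

Start in {S}.
Read 'a': {S} → {A}.
Read 'b': {A} → {A}.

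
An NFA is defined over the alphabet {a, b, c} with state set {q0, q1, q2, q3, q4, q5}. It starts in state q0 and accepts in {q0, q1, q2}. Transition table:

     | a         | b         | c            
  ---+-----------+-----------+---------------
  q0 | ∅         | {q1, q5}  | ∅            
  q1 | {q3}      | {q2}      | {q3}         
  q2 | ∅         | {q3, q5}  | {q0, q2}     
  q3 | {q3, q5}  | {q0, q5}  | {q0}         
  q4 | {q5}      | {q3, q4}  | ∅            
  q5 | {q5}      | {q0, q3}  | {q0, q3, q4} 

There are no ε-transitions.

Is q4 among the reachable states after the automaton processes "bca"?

Start in {q0}.
Read 'b': q0→{q1, q5}; now {q1, q5}.
Read 'c': q1→{q3}, q5→{q0, q3, q4}; now {q0, q3, q4}.
Read 'a': q0→∅, q3→{q3, q5}, q4→{q5}; now {q3, q5}.
State q4 is not in {q3, q5}.

No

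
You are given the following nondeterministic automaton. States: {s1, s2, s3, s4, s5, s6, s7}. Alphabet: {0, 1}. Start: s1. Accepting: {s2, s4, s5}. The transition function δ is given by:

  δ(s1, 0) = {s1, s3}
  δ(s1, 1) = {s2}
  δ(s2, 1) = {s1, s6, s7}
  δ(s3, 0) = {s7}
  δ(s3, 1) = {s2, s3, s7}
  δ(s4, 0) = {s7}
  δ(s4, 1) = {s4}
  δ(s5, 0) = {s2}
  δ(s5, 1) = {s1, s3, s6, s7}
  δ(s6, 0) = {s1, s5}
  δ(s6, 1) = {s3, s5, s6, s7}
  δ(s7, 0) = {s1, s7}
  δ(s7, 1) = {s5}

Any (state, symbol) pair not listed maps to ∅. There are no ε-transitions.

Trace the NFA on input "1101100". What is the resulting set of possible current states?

{s1, s2, s3, s7}

Start in {s1}.
Read '1': {s1} → {s2}.
Read '1': {s2} → {s1, s6, s7}.
Read '0': {s1, s6, s7} → {s1, s3, s5, s7}.
Read '1': {s1, s3, s5, s7} → {s1, s2, s3, s5, s6, s7}.
Read '1': {s1, s2, s3, s5, s6, s7} → {s1, s2, s3, s5, s6, s7}.
Read '0': {s1, s2, s3, s5, s6, s7} → {s1, s2, s3, s5, s7}.
Read '0': {s1, s2, s3, s5, s7} → {s1, s2, s3, s7}.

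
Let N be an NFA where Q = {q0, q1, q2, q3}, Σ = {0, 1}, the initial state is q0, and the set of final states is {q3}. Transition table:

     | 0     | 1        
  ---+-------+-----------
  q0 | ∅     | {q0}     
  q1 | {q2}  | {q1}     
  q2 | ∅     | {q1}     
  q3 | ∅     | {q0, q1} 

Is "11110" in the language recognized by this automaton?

Start in {q0}.
Read '1': q0→{q0}; now {q0}.
Read '1': q0→{q0}; now {q0}.
Read '1': q0→{q0}; now {q0}.
Read '1': q0→{q0}; now {q0}.
Read '0': q0→∅; now ∅.
The final set ∅ contains no accepting state.

No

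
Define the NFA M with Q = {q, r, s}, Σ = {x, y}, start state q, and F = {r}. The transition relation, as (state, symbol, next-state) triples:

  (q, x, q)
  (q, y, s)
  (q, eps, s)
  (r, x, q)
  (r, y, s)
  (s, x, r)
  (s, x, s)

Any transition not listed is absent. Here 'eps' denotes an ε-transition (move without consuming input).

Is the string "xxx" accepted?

Yes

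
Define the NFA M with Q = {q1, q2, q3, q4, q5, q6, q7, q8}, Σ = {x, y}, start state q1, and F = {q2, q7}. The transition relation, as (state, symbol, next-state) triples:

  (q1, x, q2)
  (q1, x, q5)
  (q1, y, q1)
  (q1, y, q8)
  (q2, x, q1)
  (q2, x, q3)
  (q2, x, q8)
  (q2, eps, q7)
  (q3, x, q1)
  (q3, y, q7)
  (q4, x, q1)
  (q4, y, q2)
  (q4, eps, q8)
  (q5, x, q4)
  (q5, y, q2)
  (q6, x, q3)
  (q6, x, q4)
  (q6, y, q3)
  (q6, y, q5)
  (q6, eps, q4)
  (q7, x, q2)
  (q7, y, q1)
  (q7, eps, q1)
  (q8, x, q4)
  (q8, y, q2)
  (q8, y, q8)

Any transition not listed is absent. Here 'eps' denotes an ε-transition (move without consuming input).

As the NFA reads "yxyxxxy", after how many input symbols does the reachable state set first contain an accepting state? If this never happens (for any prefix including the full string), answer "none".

2

Start in {q1}.
Read 'y': q1→{q1, q8}; now {q1, q8}.
Read 'x': q1→{q2, q5}, q8→{q4}; union {q2, q4, q5}; ε-closure = {q1, q2, q4, q5, q7, q8}.
None of the earlier sets intersect F, but {q1, q2, q4, q5, q7, q8} does.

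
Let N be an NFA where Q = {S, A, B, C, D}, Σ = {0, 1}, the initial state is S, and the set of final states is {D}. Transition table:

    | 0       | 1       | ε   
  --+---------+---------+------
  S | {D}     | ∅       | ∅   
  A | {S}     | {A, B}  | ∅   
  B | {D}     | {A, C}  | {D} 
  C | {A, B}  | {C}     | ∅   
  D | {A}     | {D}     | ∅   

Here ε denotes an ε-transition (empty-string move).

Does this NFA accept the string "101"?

Start in {S}.
Read '1': S→∅; now ∅.
The set is empty and remains empty for the remaining 2 symbols.
The final set ∅ contains no accepting state.

No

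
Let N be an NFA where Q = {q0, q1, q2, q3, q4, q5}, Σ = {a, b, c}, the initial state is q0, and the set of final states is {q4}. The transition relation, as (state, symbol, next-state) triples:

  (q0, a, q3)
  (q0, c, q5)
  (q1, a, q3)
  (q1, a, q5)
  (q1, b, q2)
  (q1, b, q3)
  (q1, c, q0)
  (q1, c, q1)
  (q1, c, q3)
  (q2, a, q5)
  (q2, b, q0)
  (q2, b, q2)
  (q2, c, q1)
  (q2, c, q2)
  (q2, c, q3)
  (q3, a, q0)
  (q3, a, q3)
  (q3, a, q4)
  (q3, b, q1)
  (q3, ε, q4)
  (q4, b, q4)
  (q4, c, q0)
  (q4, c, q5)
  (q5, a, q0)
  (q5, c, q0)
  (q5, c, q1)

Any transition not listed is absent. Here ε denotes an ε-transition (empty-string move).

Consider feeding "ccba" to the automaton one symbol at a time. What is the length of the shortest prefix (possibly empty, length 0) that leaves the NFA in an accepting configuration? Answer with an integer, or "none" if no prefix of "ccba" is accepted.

3

Start in {q0}.
Read 'c': {q0} → {q5}.
Read 'c': {q5} → {q0, q1}.
Read 'b': {q0, q1} → {q2, q3, q4}.
None of the earlier sets intersect F, but {q2, q3, q4} does.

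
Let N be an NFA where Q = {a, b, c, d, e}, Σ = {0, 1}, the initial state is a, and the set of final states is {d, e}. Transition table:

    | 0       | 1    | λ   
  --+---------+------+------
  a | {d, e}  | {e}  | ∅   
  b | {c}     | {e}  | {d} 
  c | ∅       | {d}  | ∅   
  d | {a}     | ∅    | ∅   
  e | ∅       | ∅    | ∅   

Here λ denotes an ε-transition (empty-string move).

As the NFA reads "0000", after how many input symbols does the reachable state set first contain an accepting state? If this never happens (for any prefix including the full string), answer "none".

Start in {a}.
Read '0': a→{d, e}; now {d, e}.
None of the earlier sets intersect F, but {d, e} does.

1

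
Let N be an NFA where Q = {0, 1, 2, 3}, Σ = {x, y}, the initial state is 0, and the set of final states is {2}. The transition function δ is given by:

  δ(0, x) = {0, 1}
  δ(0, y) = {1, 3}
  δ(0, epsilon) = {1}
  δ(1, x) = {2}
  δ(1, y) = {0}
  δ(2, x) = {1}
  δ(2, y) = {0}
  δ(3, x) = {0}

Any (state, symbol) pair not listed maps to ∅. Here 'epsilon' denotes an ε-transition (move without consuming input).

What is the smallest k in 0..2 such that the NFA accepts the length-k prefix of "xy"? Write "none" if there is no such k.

1

Start: ε-closure({0}) = {0, 1}.
Read 'x': 0→{0, 1}, 1→{2}; now {0, 1, 2}.
None of the earlier sets intersect F, but {0, 1, 2} does.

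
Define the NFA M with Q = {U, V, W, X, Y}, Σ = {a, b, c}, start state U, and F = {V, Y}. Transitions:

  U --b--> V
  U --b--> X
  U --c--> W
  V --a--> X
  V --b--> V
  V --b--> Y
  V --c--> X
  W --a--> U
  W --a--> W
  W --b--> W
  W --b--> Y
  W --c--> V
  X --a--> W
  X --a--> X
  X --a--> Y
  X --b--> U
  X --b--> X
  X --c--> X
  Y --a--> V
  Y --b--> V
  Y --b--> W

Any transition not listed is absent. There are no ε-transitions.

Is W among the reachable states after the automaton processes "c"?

Yes

Start in {U}.
Read 'c': U→{W}; now {W}.
State W is in {W}.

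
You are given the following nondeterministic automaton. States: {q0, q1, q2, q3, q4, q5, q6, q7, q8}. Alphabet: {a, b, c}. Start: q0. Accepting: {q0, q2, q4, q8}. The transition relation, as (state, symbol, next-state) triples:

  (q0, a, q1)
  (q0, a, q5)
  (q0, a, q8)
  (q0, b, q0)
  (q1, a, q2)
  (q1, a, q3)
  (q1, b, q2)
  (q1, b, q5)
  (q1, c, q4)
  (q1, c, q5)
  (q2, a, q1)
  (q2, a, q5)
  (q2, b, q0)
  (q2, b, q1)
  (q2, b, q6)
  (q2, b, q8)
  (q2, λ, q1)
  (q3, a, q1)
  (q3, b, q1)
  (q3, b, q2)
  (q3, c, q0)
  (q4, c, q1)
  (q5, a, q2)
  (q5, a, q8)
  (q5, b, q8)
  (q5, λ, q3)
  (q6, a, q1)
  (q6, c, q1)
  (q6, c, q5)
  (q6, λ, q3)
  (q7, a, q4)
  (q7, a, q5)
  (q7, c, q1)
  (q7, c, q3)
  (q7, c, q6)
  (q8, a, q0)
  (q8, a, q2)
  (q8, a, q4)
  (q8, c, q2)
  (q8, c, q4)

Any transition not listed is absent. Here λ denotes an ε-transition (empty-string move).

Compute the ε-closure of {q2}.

Begin with {q2}.
ε-move q2 → q1; add q1.

{q1, q2}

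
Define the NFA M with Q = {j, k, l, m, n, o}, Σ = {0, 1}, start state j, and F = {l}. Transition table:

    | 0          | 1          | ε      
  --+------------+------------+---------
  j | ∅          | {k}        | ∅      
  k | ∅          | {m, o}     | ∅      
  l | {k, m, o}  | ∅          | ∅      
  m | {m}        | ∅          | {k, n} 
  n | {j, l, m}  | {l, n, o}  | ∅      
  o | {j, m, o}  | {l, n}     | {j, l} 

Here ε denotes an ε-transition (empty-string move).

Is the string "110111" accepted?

Yes

Start in {j}.
Read '1': {j} → {k}.
Read '1': {k} → {j, k, l, m, n, o}.
Read '0': {j, k, l, m, n, o} → {j, k, l, m, n, o}.
Read '1': {j, k, l, m, n, o} → {j, k, l, m, n, o}.
Read '1': {j, k, l, m, n, o} → {j, k, l, m, n, o}.
Read '1': {j, k, l, m, n, o} → {j, k, l, m, n, o}.
The final set {j, k, l, m, n, o} contains the accepting state l.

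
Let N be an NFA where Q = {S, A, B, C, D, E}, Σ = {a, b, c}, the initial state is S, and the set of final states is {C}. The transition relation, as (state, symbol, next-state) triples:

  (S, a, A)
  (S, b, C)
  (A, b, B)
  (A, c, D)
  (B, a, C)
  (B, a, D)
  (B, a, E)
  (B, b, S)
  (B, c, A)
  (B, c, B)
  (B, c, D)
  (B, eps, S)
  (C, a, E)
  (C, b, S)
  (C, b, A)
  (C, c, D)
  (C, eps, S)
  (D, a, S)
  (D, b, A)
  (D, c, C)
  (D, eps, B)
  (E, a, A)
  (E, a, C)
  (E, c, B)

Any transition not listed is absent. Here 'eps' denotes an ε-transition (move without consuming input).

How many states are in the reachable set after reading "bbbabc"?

Start in {S}.
Read 'b': S→{C}; union {C}; ε-closure = {S, C}.
Read 'b': S→{C}, C→{S, A}; now {S, A, C}.
Read 'b': S→{C}, A→{B}, C→{S, A}; now {S, A, B, C}.
Read 'a': S→{A}, A→∅, B→{C, D, E}, C→{E}; union {A, C, D, E}; ε-closure = {S, A, B, C, D, E}.
Read 'b': S→{C}, A→{B}, B→{S}, C→{S, A}, D→{A}, E→∅; now {S, A, B, C}.
Read 'c': S→∅, A→{D}, B→{A, B, D}, C→{D}; union {A, B, D}; ε-closure = {S, A, B, D}.
That set has 4 states.

4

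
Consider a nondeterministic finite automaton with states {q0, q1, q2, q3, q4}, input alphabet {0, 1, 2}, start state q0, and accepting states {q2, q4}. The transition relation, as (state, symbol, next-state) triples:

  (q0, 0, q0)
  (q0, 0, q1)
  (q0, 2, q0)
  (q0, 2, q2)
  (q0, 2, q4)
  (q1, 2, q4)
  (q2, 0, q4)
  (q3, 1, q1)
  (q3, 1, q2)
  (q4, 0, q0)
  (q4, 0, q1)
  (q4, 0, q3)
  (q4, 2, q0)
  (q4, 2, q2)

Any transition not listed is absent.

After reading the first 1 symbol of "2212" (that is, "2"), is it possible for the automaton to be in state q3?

Start in {q0}.
Read '2': q0→{q0, q2, q4}; now {q0, q2, q4}.
State q3 is not in {q0, q2, q4}.

No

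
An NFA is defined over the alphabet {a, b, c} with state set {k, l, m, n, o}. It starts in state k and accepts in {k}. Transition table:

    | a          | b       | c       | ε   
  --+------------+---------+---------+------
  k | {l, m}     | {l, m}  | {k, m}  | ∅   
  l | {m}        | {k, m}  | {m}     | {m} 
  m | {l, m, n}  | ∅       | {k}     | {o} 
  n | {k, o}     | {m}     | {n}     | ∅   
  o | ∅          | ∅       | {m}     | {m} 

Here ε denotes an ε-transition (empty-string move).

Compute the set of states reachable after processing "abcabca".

{l, m, n, o}

Start in {k}.
Read 'a': {k} → {l, m, o}.
Read 'b': {l, m, o} → {k, m, o}.
Read 'c': {k, m, o} → {k, m, o}.
Read 'a': {k, m, o} → {l, m, n, o}.
Read 'b': {l, m, n, o} → {k, m, o}.
Read 'c': {k, m, o} → {k, m, o}.
Read 'a': {k, m, o} → {l, m, n, o}.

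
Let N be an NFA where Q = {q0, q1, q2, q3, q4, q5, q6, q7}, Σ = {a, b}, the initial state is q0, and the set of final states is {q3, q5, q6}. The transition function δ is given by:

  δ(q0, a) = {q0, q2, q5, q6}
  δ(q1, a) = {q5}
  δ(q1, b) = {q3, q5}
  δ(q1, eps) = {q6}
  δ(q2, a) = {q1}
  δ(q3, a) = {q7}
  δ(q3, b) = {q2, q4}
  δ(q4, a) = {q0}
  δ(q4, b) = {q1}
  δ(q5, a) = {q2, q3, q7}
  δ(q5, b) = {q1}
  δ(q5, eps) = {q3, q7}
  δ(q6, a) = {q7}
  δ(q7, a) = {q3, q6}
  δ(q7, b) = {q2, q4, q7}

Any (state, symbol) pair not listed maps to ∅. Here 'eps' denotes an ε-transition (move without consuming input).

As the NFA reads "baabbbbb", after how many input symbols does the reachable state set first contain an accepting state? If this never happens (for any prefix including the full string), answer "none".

Start in {q0}.
Read 'b': q0→∅; now ∅.
The set is empty and remains empty for the remaining 7 symbols.
No reachable set along the way intersects F.

none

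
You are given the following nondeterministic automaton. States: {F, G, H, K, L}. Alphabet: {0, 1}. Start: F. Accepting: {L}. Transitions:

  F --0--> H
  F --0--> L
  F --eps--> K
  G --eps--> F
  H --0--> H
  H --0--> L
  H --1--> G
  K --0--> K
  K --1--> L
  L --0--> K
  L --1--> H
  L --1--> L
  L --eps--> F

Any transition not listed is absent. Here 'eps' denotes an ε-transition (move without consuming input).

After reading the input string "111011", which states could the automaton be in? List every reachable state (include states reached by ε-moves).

{F, G, H, K, L}

Start: ε-closure({F}) = {F, K}.
Read '1': F→∅, K→{L}; union {L}; ε-closure = {F, K, L}.
Read '1': F→∅, K→{L}, L→{H, L}; union {H, L}; ε-closure = {F, H, K, L}.
Read '1': F→∅, H→{G}, K→{L}, L→{H, L}; union {G, H, L}; ε-closure = {F, G, H, K, L}.
Read '0': F→{H, L}, G→∅, H→{H, L}, K→{K}, L→{K}; union {H, K, L}; ε-closure = {F, H, K, L}.
Read '1': F→∅, H→{G}, K→{L}, L→{H, L}; union {G, H, L}; ε-closure = {F, G, H, K, L}.
Read '1': F→∅, G→∅, H→{G}, K→{L}, L→{H, L}; union {G, H, L}; ε-closure = {F, G, H, K, L}.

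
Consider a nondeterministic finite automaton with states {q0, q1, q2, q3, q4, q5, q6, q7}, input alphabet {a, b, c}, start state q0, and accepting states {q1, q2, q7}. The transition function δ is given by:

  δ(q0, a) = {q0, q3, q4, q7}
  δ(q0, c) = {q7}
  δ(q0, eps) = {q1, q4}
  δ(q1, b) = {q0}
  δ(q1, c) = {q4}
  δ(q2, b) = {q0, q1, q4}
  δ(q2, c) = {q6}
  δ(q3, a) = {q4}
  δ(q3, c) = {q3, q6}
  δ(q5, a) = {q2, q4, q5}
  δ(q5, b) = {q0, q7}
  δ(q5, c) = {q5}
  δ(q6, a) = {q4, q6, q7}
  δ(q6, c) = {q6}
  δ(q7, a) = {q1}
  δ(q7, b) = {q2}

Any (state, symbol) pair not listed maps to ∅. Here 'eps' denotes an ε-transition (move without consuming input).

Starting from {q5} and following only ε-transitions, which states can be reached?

Begin with {q5}.
No ε-moves leave this set, so the closure equals the set itself.

{q5}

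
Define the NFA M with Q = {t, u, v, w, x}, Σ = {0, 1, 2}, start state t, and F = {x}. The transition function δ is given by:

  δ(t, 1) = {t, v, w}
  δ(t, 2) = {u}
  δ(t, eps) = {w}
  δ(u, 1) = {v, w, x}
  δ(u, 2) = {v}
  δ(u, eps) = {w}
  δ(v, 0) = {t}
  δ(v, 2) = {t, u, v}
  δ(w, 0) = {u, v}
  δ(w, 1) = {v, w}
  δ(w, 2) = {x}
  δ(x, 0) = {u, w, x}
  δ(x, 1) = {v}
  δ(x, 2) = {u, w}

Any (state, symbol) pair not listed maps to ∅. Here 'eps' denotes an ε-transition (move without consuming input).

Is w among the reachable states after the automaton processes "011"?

Start: ε-closure({t}) = {t, w}.
Read '0': t→∅, w→{u, v}; union {u, v}; ε-closure = {u, v, w}.
Read '1': u→{v, w, x}, v→∅, w→{v, w}; now {v, w, x}.
Read '1': v→∅, w→{v, w}, x→{v}; now {v, w}.
State w is in {v, w}.

Yes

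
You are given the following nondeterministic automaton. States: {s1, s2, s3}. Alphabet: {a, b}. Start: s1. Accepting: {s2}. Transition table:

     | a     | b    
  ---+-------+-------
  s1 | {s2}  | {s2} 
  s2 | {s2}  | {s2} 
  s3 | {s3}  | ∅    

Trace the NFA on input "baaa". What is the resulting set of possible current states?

{s2}

Start in {s1}.
Read 'b': s1→{s2}; now {s2}.
Read 'a': s2→{s2}; now {s2}.
Read 'a': s2→{s2}; now {s2}.
Read 'a': s2→{s2}; now {s2}.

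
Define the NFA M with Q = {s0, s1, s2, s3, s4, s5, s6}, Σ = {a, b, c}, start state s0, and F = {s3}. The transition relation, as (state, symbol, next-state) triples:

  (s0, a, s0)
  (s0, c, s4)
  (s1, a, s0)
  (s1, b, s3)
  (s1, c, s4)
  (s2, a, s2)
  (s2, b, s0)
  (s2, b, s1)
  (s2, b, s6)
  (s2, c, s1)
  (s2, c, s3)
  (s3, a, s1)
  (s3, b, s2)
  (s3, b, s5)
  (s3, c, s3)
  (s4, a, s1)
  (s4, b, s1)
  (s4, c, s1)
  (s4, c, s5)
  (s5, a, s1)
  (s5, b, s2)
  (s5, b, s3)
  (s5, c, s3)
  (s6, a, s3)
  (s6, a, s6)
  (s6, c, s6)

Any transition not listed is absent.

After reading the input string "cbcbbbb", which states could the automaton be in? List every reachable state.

Start in {s0}.
Read 'c': {s0} → {s4}.
Read 'b': {s4} → {s1}.
Read 'c': {s1} → {s4}.
Read 'b': {s4} → {s1}.
Read 'b': {s1} → {s3}.
Read 'b': {s3} → {s2, s5}.
Read 'b': {s2, s5} → {s0, s1, s2, s3, s6}.

{s0, s1, s2, s3, s6}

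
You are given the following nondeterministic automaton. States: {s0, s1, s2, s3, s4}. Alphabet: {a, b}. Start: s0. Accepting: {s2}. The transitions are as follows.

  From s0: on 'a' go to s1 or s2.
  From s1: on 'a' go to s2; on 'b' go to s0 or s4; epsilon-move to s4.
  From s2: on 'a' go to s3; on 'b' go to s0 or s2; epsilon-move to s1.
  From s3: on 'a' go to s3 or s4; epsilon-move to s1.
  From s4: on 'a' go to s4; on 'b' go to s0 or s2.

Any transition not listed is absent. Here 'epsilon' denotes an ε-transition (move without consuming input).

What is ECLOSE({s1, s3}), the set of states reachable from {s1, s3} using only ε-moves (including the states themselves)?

{s1, s3, s4}

Begin with {s1, s3}.
ε-move s1 → s4; add s4.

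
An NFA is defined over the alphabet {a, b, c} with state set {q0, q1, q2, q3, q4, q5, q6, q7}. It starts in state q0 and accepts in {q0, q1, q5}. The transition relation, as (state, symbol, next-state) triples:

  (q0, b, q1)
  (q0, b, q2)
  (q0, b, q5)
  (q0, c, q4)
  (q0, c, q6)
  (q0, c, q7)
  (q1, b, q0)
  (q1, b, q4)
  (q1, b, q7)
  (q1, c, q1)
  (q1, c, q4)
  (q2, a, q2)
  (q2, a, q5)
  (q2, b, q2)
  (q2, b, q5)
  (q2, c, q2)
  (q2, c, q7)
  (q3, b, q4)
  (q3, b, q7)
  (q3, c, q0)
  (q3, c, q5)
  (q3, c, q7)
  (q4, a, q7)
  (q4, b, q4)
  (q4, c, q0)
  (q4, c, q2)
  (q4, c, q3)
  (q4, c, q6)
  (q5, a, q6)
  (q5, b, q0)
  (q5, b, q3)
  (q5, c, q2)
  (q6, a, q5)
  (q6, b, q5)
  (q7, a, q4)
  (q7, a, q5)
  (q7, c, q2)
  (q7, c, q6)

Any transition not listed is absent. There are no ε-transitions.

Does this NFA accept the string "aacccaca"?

No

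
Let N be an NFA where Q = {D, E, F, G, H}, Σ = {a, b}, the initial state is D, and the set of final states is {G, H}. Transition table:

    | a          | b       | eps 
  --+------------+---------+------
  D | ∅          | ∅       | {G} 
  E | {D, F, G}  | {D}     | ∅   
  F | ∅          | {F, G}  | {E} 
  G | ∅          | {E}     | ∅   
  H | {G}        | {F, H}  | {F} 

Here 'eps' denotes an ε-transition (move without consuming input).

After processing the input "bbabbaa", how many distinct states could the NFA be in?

Start: ε-closure({D}) = {D, G}.
Read 'b': {D, G} → {E}.
Read 'b': {E} → {D, G}.
Read 'a': {D, G} → ∅.
The set is empty and remains empty for the remaining 4 symbols.
That set has 0 states.

0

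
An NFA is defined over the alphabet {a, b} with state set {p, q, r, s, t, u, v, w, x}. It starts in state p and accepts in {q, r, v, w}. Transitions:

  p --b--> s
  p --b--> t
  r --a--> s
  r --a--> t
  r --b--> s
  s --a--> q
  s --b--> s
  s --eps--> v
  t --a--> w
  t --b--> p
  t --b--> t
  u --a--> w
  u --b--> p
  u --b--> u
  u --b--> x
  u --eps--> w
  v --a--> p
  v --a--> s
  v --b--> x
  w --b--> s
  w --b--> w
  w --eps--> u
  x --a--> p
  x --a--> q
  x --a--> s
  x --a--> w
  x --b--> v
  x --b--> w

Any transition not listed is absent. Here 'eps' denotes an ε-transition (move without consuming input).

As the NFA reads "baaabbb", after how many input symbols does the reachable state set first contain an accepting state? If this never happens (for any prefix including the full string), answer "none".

1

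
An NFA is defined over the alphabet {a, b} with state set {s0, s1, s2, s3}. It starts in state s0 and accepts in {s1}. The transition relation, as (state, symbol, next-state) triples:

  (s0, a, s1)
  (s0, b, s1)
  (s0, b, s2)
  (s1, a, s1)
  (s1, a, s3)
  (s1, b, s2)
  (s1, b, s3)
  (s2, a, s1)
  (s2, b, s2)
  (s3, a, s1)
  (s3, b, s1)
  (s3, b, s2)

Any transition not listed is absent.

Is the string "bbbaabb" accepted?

Yes

Start in {s0}.
Read 'b': s0→{s1, s2}; now {s1, s2}.
Read 'b': s1→{s2, s3}, s2→{s2}; now {s2, s3}.
Read 'b': s2→{s2}, s3→{s1, s2}; now {s1, s2}.
Read 'a': s1→{s1, s3}, s2→{s1}; now {s1, s3}.
Read 'a': s1→{s1, s3}, s3→{s1}; now {s1, s3}.
Read 'b': s1→{s2, s3}, s3→{s1, s2}; now {s1, s2, s3}.
Read 'b': s1→{s2, s3}, s2→{s2}, s3→{s1, s2}; now {s1, s2, s3}.
The final set {s1, s2, s3} contains the accepting state s1.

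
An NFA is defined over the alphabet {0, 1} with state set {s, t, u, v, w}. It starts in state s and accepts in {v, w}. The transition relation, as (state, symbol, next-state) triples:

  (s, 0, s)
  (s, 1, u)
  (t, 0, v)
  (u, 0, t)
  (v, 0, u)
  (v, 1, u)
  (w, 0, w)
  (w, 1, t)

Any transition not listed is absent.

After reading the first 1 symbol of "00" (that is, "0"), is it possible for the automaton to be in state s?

Yes

Start in {s}.
Read '0': s→{s}; now {s}.
State s is in {s}.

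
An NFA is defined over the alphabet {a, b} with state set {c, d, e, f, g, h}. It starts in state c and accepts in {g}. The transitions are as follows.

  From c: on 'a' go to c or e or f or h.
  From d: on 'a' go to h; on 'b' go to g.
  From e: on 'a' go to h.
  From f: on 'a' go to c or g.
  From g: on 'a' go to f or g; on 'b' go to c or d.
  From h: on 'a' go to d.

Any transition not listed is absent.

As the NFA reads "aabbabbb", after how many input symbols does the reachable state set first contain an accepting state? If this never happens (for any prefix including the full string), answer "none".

2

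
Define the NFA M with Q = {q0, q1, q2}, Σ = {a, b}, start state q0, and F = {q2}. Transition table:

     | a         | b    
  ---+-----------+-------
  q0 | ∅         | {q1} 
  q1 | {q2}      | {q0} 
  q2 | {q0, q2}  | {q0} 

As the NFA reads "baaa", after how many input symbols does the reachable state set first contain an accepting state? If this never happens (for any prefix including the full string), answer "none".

Start in {q0}.
Read 'b': q0→{q1}; now {q1}.
Read 'a': q1→{q2}; now {q2}.
None of the earlier sets intersect F, but {q2} does.

2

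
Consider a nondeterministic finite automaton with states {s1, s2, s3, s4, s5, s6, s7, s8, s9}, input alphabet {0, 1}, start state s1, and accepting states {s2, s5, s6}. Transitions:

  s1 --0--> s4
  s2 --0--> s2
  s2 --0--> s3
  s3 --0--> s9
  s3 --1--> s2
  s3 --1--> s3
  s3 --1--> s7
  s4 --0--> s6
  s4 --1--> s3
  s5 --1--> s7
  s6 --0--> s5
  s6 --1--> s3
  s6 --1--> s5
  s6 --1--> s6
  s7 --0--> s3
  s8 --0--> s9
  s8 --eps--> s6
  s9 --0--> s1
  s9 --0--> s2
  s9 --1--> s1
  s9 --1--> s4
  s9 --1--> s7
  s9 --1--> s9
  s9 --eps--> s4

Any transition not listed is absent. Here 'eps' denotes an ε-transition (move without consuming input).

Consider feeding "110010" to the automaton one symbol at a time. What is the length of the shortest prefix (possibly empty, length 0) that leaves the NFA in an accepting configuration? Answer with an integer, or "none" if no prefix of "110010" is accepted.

Start in {s1}.
Read '1': s1→∅; now ∅.
The set is empty and remains empty for the remaining 5 symbols.
No reachable set along the way intersects F.

none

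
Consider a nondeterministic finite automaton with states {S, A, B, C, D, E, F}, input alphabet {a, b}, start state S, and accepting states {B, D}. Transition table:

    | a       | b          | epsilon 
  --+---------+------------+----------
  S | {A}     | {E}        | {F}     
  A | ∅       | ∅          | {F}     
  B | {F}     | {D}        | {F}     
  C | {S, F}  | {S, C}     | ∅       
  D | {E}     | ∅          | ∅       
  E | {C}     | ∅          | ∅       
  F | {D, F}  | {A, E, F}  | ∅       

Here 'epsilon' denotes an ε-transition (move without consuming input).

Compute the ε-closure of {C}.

Begin with {C}.
No ε-moves leave this set, so the closure equals the set itself.

{C}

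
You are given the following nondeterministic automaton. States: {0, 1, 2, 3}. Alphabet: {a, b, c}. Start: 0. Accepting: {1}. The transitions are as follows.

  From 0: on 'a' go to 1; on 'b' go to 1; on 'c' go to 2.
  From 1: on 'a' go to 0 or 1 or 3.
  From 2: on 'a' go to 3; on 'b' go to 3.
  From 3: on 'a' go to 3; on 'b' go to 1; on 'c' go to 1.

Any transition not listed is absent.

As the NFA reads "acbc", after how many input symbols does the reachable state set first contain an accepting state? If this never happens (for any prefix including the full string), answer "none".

Start in {0}.
Read 'a': 0→{1}; now {1}.
None of the earlier sets intersect F, but {1} does.

1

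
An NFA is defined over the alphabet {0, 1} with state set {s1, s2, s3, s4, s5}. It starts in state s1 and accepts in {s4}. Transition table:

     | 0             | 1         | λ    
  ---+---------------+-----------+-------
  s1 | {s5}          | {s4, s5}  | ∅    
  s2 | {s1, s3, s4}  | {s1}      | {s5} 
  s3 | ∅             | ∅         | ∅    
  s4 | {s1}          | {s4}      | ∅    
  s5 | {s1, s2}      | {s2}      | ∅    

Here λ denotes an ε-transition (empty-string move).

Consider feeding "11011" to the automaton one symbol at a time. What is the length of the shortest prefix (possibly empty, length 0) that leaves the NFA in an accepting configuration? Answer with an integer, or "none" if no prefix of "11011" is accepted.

Start in {s1}.
Read '1': s1→{s4, s5}; now {s4, s5}.
None of the earlier sets intersect F, but {s4, s5} does.

1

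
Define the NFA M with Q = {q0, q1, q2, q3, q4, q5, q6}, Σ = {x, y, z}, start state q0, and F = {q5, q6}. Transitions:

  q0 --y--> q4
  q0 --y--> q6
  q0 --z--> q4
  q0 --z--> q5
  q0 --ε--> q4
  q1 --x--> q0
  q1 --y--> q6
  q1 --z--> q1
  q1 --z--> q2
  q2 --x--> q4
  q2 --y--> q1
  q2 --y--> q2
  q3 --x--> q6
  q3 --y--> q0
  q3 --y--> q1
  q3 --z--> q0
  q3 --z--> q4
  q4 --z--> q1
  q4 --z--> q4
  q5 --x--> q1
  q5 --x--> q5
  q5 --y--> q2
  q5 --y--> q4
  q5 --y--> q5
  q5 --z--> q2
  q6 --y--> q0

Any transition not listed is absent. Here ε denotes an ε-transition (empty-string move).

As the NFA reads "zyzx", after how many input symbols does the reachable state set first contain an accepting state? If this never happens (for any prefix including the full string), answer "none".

Start: ε-closure({q0}) = {q0, q4}.
Read 'z': q0→{q4, q5}, q4→{q1, q4}; now {q1, q4, q5}.
None of the earlier sets intersect F, but {q1, q4, q5} does.

1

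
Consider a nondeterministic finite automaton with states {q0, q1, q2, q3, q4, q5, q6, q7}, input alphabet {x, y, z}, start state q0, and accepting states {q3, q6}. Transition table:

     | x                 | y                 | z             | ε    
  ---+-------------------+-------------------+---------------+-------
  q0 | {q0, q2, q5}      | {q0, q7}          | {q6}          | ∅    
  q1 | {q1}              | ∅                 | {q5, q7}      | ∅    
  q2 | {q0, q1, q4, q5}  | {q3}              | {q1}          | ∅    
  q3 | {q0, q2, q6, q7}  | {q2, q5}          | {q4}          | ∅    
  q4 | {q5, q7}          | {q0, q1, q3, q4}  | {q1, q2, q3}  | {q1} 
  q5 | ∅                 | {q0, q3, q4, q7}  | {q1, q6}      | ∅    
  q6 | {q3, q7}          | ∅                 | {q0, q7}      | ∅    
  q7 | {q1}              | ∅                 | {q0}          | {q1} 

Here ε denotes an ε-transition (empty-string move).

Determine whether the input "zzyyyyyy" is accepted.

No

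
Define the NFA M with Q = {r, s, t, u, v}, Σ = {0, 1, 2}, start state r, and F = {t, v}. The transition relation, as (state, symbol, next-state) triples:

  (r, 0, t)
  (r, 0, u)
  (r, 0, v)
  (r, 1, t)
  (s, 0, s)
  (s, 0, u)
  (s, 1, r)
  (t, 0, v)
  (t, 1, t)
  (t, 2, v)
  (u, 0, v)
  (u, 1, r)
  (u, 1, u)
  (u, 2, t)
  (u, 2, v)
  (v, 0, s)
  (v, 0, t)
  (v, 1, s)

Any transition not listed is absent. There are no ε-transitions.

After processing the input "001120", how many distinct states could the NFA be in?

Start in {r}.
Read '0': r→{t, u, v}; now {t, u, v}.
Read '0': t→{v}, u→{v}, v→{s, t}; now {s, t, v}.
Read '1': s→{r}, t→{t}, v→{s}; now {r, s, t}.
Read '1': r→{t}, s→{r}, t→{t}; now {r, t}.
Read '2': r→∅, t→{v}; now {v}.
Read '0': v→{s, t}; now {s, t}.
That set has 2 states.

2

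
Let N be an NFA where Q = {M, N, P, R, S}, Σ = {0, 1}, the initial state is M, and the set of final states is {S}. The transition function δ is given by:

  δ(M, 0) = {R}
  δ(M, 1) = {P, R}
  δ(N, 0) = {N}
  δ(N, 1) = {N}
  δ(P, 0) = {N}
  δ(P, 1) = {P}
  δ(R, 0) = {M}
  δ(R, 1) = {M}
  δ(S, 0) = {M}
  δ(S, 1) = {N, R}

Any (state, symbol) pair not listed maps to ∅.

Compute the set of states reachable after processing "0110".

{M, N}

Start in {M}.
Read '0': M→{R}; now {R}.
Read '1': R→{M}; now {M}.
Read '1': M→{P, R}; now {P, R}.
Read '0': P→{N}, R→{M}; now {M, N}.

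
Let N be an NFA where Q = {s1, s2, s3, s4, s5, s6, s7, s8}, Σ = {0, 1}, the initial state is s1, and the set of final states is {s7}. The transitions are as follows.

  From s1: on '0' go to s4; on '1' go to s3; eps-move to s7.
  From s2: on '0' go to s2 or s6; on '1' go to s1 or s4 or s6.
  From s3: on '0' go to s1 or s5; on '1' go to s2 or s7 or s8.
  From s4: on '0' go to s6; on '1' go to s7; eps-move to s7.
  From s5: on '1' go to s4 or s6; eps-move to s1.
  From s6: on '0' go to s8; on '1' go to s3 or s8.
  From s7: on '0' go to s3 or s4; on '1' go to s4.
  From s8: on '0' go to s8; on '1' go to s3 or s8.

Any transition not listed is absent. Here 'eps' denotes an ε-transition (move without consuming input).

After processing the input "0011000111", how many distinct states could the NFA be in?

Start: ε-closure({s1}) = {s1, s7}.
Read '0': s1→{s4}, s7→{s3, s4}; union {s3, s4}; ε-closure = {s3, s4, s7}.
Read '0': s3→{s1, s5}, s4→{s6}, s7→{s3, s4}; union {s1, s3, s4, s5, s6}; ε-closure = {s1, s3, s4, s5, s6, s7}.
Read '1': s1→{s3}, s3→{s2, s7, s8}, s4→{s7}, s5→{s4, s6}, s6→{s3, s8}, s7→{s4}; now {s2, s3, s4, s6, s7, s8}.
Read '1': s2→{s1, s4, s6}, s3→{s2, s7, s8}, s4→{s7}, s6→{s3, s8}, s7→{s4}, s8→{s3, s8}; now {s1, s2, s3, s4, s6, s7, s8}.
Read '0': s1→{s4}, s2→{s2, s6}, s3→{s1, s5}, s4→{s6}, s6→{s8}, s7→{s3, s4}, s8→{s8}; union {s1, s2, s3, s4, s5, s6, s8}; ε-closure = {s1, s2, s3, s4, s5, s6, s7, s8}.
Read '0': s1→{s4}, s2→{s2, s6}, s3→{s1, s5}, s4→{s6}, s5→∅, s6→{s8}, s7→{s3, s4}, s8→{s8}; union {s1, s2, s3, s4, s5, s6, s8}; ε-closure = {s1, s2, s3, s4, s5, s6, s7, s8}.
Read '0': s1→{s4}, s2→{s2, s6}, s3→{s1, s5}, s4→{s6}, s5→∅, s6→{s8}, s7→{s3, s4}, s8→{s8}; union {s1, s2, s3, s4, s5, s6, s8}; ε-closure = {s1, s2, s3, s4, s5, s6, s7, s8}.
Read '1': s1→{s3}, s2→{s1, s4, s6}, s3→{s2, s7, s8}, s4→{s7}, s5→{s4, s6}, s6→{s3, s8}, s7→{s4}, s8→{s3, s8}; now {s1, s2, s3, s4, s6, s7, s8}.
Read '1': s1→{s3}, s2→{s1, s4, s6}, s3→{s2, s7, s8}, s4→{s7}, s6→{s3, s8}, s7→{s4}, s8→{s3, s8}; now {s1, s2, s3, s4, s6, s7, s8}.
Read '1': s1→{s3}, s2→{s1, s4, s6}, s3→{s2, s7, s8}, s4→{s7}, s6→{s3, s8}, s7→{s4}, s8→{s3, s8}; now {s1, s2, s3, s4, s6, s7, s8}.
That set has 7 states.

7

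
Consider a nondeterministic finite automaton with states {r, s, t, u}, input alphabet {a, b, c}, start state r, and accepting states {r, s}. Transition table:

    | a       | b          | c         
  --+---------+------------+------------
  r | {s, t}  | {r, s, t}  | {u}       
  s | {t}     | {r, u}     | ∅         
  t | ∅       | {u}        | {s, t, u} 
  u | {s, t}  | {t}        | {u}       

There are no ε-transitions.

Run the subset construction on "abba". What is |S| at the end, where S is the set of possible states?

Start in {r}.
Read 'a': {r} → {s, t}.
Read 'b': {s, t} → {r, u}.
Read 'b': {r, u} → {r, s, t}.
Read 'a': {r, s, t} → {s, t}.
That set has 2 states.

2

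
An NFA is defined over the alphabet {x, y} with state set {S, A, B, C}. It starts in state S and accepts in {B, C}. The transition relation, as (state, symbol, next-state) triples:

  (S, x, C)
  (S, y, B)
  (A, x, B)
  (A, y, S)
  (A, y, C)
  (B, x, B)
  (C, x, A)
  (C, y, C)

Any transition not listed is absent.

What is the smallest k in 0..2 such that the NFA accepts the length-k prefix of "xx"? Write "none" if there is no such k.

Start in {S}.
Read 'x': {S} → {C}.
None of the earlier sets intersect F, but {C} does.

1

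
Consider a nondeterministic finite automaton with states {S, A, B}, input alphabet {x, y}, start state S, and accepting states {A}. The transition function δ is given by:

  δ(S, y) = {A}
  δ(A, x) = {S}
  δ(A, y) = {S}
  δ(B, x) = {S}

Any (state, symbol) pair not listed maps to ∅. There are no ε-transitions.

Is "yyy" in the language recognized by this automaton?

Start in {S}.
Read 'y': S→{A}; now {A}.
Read 'y': A→{S}; now {S}.
Read 'y': S→{A}; now {A}.
The final set {A} contains the accepting state A.

Yes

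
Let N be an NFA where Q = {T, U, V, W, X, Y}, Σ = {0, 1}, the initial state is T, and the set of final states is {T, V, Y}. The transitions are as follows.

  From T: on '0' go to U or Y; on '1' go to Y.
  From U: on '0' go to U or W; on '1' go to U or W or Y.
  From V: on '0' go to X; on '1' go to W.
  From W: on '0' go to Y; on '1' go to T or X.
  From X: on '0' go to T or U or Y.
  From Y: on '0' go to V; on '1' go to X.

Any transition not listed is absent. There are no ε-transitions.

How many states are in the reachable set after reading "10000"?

Start in {T}.
Read '1': T→{Y}; now {Y}.
Read '0': Y→{V}; now {V}.
Read '0': V→{X}; now {X}.
Read '0': X→{T, U, Y}; now {T, U, Y}.
Read '0': T→{U, Y}, U→{U, W}, Y→{V}; now {U, V, W, Y}.
That set has 4 states.

4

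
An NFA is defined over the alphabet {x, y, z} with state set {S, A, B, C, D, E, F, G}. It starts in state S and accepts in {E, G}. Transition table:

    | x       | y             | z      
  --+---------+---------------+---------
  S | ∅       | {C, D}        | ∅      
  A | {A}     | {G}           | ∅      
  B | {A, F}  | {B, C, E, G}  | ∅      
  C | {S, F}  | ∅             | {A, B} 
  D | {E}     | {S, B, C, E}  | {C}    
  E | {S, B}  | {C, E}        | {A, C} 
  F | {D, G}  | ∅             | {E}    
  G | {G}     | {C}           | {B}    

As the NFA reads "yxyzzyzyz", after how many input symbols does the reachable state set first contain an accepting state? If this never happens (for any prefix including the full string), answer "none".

2

Start in {S}.
Read 'y': S→{C, D}; now {C, D}.
Read 'x': C→{S, F}, D→{E}; now {S, E, F}.
None of the earlier sets intersect F, but {S, E, F} does.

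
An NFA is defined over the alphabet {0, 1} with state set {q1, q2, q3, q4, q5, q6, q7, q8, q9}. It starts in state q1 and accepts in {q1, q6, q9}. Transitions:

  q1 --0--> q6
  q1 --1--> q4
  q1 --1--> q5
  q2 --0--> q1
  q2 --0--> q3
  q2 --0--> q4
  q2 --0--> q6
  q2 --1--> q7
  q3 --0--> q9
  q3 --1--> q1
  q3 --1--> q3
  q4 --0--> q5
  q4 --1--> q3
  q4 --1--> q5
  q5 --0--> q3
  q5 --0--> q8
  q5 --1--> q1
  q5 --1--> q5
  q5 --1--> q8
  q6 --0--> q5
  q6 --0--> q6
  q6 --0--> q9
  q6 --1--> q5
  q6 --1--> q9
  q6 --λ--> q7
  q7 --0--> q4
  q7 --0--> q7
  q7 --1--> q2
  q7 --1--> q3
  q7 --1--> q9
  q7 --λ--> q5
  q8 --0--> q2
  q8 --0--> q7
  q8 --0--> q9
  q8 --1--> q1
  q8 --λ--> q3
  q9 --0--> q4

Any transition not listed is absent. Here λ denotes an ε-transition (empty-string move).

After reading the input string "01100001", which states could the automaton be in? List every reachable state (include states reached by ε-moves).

{q1, q2, q3, q4, q5, q7, q8, q9}

Start in {q1}.
Read '0': {q1} → {q5, q6, q7}.
Read '1': {q5, q6, q7} → {q1, q2, q3, q5, q8, q9}.
Read '1': {q1, q2, q3, q5, q8, q9} → {q1, q3, q4, q5, q7, q8}.
Read '0': {q1, q3, q4, q5, q7, q8} → {q2, q3, q4, q5, q6, q7, q8, q9}.
Read '0': {q2, q3, q4, q5, q6, q7, q8, q9} → {q1, q2, q3, q4, q5, q6, q7, q8, q9}.
Read '0': {q1, q2, q3, q4, q5, q6, q7, q8, q9} → {q1, q2, q3, q4, q5, q6, q7, q8, q9}.
Read '0': {q1, q2, q3, q4, q5, q6, q7, q8, q9} → {q1, q2, q3, q4, q5, q6, q7, q8, q9}.
Read '1': {q1, q2, q3, q4, q5, q6, q7, q8, q9} → {q1, q2, q3, q4, q5, q7, q8, q9}.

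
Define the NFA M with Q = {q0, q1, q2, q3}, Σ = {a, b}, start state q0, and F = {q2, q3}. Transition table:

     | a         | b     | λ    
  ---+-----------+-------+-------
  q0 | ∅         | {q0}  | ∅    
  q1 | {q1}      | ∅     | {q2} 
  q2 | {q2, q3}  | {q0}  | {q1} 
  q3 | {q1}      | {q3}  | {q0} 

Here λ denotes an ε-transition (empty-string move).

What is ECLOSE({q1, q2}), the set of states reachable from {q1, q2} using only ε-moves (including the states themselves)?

{q1, q2}

Begin with {q1, q2}.
No ε-moves leave this set, so the closure equals the set itself.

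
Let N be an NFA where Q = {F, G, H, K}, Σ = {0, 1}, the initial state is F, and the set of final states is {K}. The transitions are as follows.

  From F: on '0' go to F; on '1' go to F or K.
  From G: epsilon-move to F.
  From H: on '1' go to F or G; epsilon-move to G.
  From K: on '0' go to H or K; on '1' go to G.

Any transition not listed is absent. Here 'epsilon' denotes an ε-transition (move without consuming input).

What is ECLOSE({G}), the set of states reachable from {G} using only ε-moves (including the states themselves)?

Begin with {G}.
ε-move G → F; add F.

{F, G}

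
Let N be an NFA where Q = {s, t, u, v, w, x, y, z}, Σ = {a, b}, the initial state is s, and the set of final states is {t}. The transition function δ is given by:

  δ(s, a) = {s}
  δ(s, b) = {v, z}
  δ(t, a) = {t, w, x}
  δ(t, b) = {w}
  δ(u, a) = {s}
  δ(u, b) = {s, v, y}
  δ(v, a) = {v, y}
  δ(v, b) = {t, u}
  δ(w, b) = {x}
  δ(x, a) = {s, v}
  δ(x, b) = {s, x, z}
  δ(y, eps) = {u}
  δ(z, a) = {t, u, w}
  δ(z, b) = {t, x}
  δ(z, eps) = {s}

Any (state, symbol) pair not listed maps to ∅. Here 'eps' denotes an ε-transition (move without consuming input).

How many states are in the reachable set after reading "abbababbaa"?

Start in {s}.
Read 'a': s→{s}; now {s}.
Read 'b': s→{v, z}; union {v, z}; ε-closure = {s, v, z}.
Read 'b': s→{v, z}, v→{t, u}, z→{t, x}; union {t, u, v, x, z}; ε-closure = {s, t, u, v, x, z}.
Read 'a': s→{s}, t→{t, w, x}, u→{s}, v→{v, y}, x→{s, v}, z→{t, u, w}; now {s, t, u, v, w, x, y}.
Read 'b': s→{v, z}, t→{w}, u→{s, v, y}, v→{t, u}, w→{x}, x→{s, x, z}, y→∅; now {s, t, u, v, w, x, y, z}.
Read 'a': s→{s}, t→{t, w, x}, u→{s}, v→{v, y}, w→∅, x→{s, v}, y→∅, z→{t, u, w}; now {s, t, u, v, w, x, y}.
Read 'b': s→{v, z}, t→{w}, u→{s, v, y}, v→{t, u}, w→{x}, x→{s, x, z}, y→∅; now {s, t, u, v, w, x, y, z}.
Read 'b': s→{v, z}, t→{w}, u→{s, v, y}, v→{t, u}, w→{x}, x→{s, x, z}, y→∅, z→{t, x}; now {s, t, u, v, w, x, y, z}.
Read 'a': s→{s}, t→{t, w, x}, u→{s}, v→{v, y}, w→∅, x→{s, v}, y→∅, z→{t, u, w}; now {s, t, u, v, w, x, y}.
Read 'a': s→{s}, t→{t, w, x}, u→{s}, v→{v, y}, w→∅, x→{s, v}, y→∅; union {s, t, v, w, x, y}; ε-closure = {s, t, u, v, w, x, y}.
That set has 7 states.

7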